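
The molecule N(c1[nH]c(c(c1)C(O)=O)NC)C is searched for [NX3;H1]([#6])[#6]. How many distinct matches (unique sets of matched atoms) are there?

2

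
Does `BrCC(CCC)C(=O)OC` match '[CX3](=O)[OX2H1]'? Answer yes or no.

No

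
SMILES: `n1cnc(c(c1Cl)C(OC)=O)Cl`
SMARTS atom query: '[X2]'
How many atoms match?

3

The query [X2] means: any atom with exactly two total connections (bonds + H).
Check the 12 heavy atoms by environment: 2× n (aromatic, X2) → match; 4× c (aromatic, X3) → no; 2× Cl (X1) → no; 1× C (X3) → no; 1× O (X1) → no; 1× O (X2) → match; 1× C (X4) → no.
Summing the matching environments: 2 + 1 = 3 matching atoms.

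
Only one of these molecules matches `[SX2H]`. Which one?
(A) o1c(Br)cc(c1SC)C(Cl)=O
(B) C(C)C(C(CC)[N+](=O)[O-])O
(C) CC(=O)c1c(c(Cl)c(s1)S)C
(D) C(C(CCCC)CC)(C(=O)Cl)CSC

[SX2H] describes an aliphatic sulfur with two connections, one being H (a thiol).
(A) has a methylthio ether (-SCH3) but the sulfur has H0 (bonded to two carbons), not H1.
(B) has a hydroxyl group (-OH) but it is an -OH, not an -SH.
(C) contains a thiol (-SH), which satisfies every atom and bond constraint.
(D) has a methylthio ether (-SCH3) but the sulfur has H0 (bonded to two carbons), not H1.
So the answer is (C).

C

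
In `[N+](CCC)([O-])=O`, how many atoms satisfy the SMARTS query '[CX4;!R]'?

3

Check the 6 heavy atoms by environment: 3× C (X4, acyclic) → match; 1× N (charge +1, X3, acyclic) → no; 1× O (charge -1, X1, acyclic) → no; 1× O (X1, acyclic) → no.
That gives 3 matching atoms.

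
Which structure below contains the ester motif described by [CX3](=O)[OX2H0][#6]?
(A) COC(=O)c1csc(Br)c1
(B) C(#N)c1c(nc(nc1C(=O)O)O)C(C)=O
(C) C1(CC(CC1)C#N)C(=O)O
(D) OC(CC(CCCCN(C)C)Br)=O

[CX3](=O)[OX2H0][#6] describes a carbonyl carbon bonded to an oxygen that is itself bonded to carbon (no H on that O) (an ester).
(A) contains a methyl-ester group (-C(=O)OCH3), which satisfies every atom and bond constraint.
(B) has a carboxylic acid group (-C(=O)OH) but the singly-bonded O carries H (OX2H1, not H0).
(C) has a carboxylic acid group (-C(=O)OH) but the singly-bonded O carries H (OX2H1, not H0).
(D) has a carboxylic acid group (-C(=O)OH) but the singly-bonded O carries H (OX2H1, not H0).
So the answer is (A).

A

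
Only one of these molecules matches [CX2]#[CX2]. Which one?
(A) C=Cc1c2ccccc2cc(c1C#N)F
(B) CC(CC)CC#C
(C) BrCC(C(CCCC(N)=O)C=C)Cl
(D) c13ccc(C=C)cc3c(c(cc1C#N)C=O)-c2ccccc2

B

[CX2]#[CX2] describes a carbon-carbon triple bond (an alkyne).
(A) has a nitrile (-C#N) but the triple bond is C#N, not C#C.
(B) contains an ethynyl group (-C#CH), which satisfies every atom and bond constraint.
(C) has a vinyl group (-CH=CH2) but the C=C is a double bond; both carbons are CX3, not CX2.
(D) has a vinyl group (-CH=CH2) but the C=C is a double bond; both carbons are CX3, not CX2.
So the answer is (B).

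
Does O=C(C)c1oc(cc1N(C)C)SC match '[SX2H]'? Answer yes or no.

The pattern [SX2H] describes an aliphatic sulfur with two connections, one being H — a thiol.
The closest candidate here is a methylthio ether (-SCH3), but the sulfur has H0 (bonded to two carbons), not H1. No other fragment satisfies the full query, so there is no match.

No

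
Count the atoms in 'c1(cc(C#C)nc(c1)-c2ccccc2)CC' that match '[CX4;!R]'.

The query [CX4;!R] means: aliphatic carbon with four total connections, not in a ring.
Check the 16 heavy atoms by environment: 1× n (aromatic, X2, in 6-ring) → no; 11× c (aromatic, X3, in 6-ring) → no; 2× C (X2, acyclic) → no; 2× C (X4, acyclic) → match.
That gives 2 matching atoms.

2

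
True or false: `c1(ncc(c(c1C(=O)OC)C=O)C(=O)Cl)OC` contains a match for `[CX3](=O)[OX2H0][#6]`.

The pattern [CX3](=O)[OX2H0][#6] describes a carbonyl carbon bonded to an oxygen that is itself bonded to carbon (no H on that O) — an ester.
The molecule carries a methyl-ester group (-C(=O)OCH3), whose atoms satisfy every constraint of the query, so the pattern matches.

True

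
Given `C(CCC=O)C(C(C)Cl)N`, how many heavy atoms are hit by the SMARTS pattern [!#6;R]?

0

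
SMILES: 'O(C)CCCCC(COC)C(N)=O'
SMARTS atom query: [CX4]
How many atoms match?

8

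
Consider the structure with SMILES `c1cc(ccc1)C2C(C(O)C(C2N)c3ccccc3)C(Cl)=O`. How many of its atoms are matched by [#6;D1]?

0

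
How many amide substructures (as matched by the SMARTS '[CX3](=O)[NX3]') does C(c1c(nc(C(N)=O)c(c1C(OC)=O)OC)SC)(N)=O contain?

[CX3](=O)[NX3] is the SMARTS for an amide: a carbonyl carbon bonded to a trivalent nitrogen.
The molecule carries 2 separate instances of a primary amide (-C(=O)NH2) meeting every constraint; each maps to a distinct set of atoms, giving 2 matches.

2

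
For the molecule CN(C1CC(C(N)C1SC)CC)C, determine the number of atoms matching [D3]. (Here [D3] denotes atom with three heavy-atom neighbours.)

5

Check the 13 heavy atoms by environment: 4× C (D3) → match; 2× C (D2) → no; 1× N (D1) → no; 1× N (D3) → match; 4× C (D1) → no; 1× S (D2) → no.
Summing the matching environments: 4 + 1 = 5 matching atoms.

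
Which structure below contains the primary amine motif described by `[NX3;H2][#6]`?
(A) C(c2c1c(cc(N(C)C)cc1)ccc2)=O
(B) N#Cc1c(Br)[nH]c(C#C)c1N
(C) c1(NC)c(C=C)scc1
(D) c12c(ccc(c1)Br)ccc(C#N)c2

[NX3;H2][#6] describes a trivalent nitrogen with two H attached to carbon (a primary amine).
(A) has a dimethylamino group (-N(CH3)2) but the nitrogen has H0, not H2.
(B) contains a primary amino group (-NH2), which satisfies every atom and bond constraint.
(C) has an N-methylamino group (-NHCH3) but the nitrogen bears two carbons and only one H (H1), not H2.
(D) has a nitrile (-C#N) but the nitrogen is NX1 (triple-bonded), not NX3 with two H.
So the answer is (B).

B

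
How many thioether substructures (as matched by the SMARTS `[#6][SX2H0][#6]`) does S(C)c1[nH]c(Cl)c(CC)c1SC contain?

2

[#6][SX2H0][#6] is the SMARTS for a thioether: an aliphatic sulfur bridging two carbons with no H on the sulfur.
The molecule carries 2 separate instances of a methylthio ether (-SCH3) meeting every constraint; each maps to a distinct set of atoms, giving 2 matches.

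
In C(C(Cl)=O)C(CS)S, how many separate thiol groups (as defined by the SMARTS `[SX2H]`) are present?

[SX2H] is the SMARTS for a thiol: an aliphatic sulfur with two connections, one being H.
The molecule carries 2 separate instances of a thiol (-SH) meeting every constraint; each maps to a distinct set of atoms, giving 2 matches.

2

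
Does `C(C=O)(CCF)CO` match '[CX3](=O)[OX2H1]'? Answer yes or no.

The pattern [CX3](=O)[OX2H1] describes an sp2 carbon double-bonded to O and single-bonded to an -OH oxygen — a carboxylic acid.
The closest candidate here is an aldehyde (-CHO), but there is no singly-bonded oxygen on the carbonyl carbon. No other fragment satisfies the full query, so there is no match.

No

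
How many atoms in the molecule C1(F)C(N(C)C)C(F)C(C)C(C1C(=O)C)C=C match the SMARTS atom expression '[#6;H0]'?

1

The query [#6;H0] means: any carbon with no attached hydrogen.
Check the 17 heavy atoms by environment: 7× C (H1) → no; 1× C (H0) → match; 1× O (H0) → no; 4× C (H3) → no; 2× F (H0) → no; 1× C (H2) → no; 1× N (H0) → no.
That gives 1 matching atom.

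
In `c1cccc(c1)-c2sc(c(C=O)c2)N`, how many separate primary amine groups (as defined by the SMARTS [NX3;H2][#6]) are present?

[NX3;H2][#6] is the SMARTS for a primary amine: a trivalent nitrogen with two H attached to carbon.
Exactly one fragment in the molecule meets all constraints, giving 1 match.

1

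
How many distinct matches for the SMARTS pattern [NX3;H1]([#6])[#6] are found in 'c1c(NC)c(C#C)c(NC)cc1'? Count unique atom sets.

2

[NX3;H1]([#6])[#6] is the SMARTS for a secondary amine: a trivalent nitrogen with one H, bonded to two carbons.
The molecule carries 2 separate instances of an N-methylamino group (-NHCH3) meeting every constraint; each maps to a distinct set of atoms, giving 2 matches.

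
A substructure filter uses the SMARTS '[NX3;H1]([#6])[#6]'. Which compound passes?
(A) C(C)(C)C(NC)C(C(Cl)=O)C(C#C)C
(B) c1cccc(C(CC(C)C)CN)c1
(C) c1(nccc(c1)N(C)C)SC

[NX3;H1]([#6])[#6] describes a trivalent nitrogen with one H, bonded to two carbons (a secondary amine).
(A) contains an N-methylamino group (-NHCH3), which satisfies every atom and bond constraint.
(B) has a primary amino group (-NH2) but the nitrogen has H2 and only one carbon neighbour.
(C) has a dimethylamino group (-N(CH3)2) but the nitrogen has H0, not H1.
So the answer is (A).

A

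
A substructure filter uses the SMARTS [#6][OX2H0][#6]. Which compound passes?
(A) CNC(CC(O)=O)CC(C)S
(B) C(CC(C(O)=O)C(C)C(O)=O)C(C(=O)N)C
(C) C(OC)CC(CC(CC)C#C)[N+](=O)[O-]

C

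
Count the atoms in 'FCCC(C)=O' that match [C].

4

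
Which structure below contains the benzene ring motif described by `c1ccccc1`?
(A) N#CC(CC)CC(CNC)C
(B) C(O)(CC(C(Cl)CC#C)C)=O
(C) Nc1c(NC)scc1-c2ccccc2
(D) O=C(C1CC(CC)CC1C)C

C

c1ccccc1 describes six aromatic carbons in a ring (a benzene ring).
(A) has a methyl group (-CH3) but no six-membered all-carbon aromatic ring is present.
(B) has a methyl group (-CH3) but no six-membered all-carbon aromatic ring is present.
(C) contains a phenyl ring, which satisfies every atom and bond constraint.
(D) has a methyl group (-CH3) but no six-membered all-carbon aromatic ring is present.
So the answer is (C).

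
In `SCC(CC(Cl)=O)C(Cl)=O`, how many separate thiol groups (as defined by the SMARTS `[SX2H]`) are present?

1

[SX2H] is the SMARTS for a thiol: an aliphatic sulfur with two connections, one being H.
Exactly one fragment in the molecule meets all constraints, giving 1 match.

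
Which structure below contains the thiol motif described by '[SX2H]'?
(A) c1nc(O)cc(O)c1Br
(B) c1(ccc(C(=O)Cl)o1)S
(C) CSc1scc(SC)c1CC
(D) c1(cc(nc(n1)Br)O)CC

B

[SX2H] describes an aliphatic sulfur with two connections, one being H (a thiol).
(A) has a hydroxyl group (-OH) but it is an -OH, not an -SH.
(B) contains a thiol (-SH), which satisfies every atom and bond constraint.
(C) has a methylthio ether (-SCH3) but the sulfur has H0 (bonded to two carbons), not H1.
(D) has a hydroxyl group (-OH) but it is an -OH, not an -SH.
So the answer is (B).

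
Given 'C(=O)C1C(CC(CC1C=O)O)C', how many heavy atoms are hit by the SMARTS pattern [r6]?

6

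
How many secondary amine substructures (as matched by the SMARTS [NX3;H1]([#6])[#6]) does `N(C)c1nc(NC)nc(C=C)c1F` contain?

2

[NX3;H1]([#6])[#6] is the SMARTS for a secondary amine: a trivalent nitrogen with one H, bonded to two carbons.
The molecule carries 2 separate instances of an N-methylamino group (-NHCH3) meeting every constraint; each maps to a distinct set of atoms, giving 2 matches.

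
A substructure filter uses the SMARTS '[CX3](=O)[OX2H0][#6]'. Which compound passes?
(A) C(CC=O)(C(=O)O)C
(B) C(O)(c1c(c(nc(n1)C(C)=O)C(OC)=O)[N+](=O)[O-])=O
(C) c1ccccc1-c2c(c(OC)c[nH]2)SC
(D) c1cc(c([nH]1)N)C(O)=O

B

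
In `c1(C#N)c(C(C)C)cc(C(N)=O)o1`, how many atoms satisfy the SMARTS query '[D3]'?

5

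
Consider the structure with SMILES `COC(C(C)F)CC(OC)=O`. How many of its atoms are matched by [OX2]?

Check the 11 heavy atoms by environment: 6× C (X4) → no; 1× F (X1) → no; 1× C (X3) → no; 1× O (X1) → no; 2× O (X2) → match.
That gives 2 matching atoms.

2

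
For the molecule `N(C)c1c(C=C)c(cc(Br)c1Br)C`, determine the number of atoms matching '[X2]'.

0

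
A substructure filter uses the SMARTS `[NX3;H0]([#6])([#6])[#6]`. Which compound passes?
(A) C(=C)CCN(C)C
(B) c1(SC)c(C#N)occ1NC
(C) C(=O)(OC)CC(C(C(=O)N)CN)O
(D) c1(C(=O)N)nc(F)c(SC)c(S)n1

[NX3;H0]([#6])([#6])[#6] describes a trivalent nitrogen with no H, bonded to three carbons (a tertiary amine).
(A) contains a dimethylamino group (-N(CH3)2), which satisfies every atom and bond constraint.
(B) has an N-methylamino group (-NHCH3) but the nitrogen still has one H (H1), not H0.
(C) has a primary amide (-C(=O)NH2) but the amide nitrogen has H2 and only one carbon neighbour.
(D) has a primary amide (-C(=O)NH2) but the amide nitrogen has H2 and only one carbon neighbour.
So the answer is (A).

A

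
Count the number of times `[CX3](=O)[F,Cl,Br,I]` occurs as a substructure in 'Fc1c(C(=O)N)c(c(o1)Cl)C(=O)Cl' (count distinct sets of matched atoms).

1

[CX3](=O)[F,Cl,Br,I] is the SMARTS for an acyl halide: a carbonyl carbon bonded to a halogen.
Exactly one fragment in the molecule meets all constraints, giving 1 match.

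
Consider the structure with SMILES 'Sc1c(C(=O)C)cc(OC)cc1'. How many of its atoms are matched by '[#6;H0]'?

4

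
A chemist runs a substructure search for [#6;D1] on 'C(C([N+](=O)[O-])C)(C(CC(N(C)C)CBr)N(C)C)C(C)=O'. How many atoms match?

6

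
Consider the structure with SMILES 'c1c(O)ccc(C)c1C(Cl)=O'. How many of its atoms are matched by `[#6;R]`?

6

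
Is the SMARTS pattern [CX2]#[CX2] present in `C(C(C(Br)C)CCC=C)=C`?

The pattern [CX2]#[CX2] describes a carbon-carbon triple bond — an alkyne.
The closest candidate here is a vinyl group (-CH=CH2), but the C=C is a double bond; both carbons are CX3, not CX2. No other fragment satisfies the full query, so there is no match.

No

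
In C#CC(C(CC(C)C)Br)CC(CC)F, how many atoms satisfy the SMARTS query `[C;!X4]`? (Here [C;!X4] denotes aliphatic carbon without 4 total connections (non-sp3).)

2

The query [C;!X4] means: aliphatic carbon that does not have four total connections.
Check the 14 heavy atoms by environment: 10× C (X4) → no; 1× Br (X1) → no; 2× C (X2) → match; 1× F (X1) → no.
That gives 2 matching atoms.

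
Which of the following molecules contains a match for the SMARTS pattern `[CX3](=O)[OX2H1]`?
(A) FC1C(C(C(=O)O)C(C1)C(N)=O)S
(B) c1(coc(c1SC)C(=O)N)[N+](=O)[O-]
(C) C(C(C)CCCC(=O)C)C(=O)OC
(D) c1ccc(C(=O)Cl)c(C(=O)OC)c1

A

[CX3](=O)[OX2H1] describes an sp2 carbon double-bonded to O and single-bonded to an -OH oxygen (a carboxylic acid).
(A) contains a carboxylic acid group (-C(=O)OH), which satisfies every atom and bond constraint.
(B) has a primary amide (-C(=O)NH2) but the carbonyl is bonded to N, not to an -OH oxygen.
(C) has a methyl-ester group (-C(=O)OCH3) but the singly-bonded O has no H (OX2H0, not OX2H1).
(D) has a methyl-ester group (-C(=O)OCH3) but the singly-bonded O has no H (OX2H0, not OX2H1).
So the answer is (A).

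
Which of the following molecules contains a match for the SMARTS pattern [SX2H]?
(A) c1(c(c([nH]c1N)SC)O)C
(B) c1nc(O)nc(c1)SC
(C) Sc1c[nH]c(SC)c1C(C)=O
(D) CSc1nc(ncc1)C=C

C

[SX2H] describes an aliphatic sulfur with two connections, one being H (a thiol).
(A) has a hydroxyl group (-OH) but it is an -OH, not an -SH.
(B) has a methylthio ether (-SCH3) but the sulfur has H0 (bonded to two carbons), not H1.
(C) contains a thiol (-SH), which satisfies every atom and bond constraint.
(D) has a methylthio ether (-SCH3) but the sulfur has H0 (bonded to two carbons), not H1.
So the answer is (C).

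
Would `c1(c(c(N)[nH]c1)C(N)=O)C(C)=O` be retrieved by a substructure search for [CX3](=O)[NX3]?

The pattern [CX3](=O)[NX3] describes a carbonyl carbon bonded to a trivalent nitrogen — an amide.
The molecule carries a primary amide (-C(=O)NH2), whose atoms satisfy every constraint of the query, so the pattern matches.

Yes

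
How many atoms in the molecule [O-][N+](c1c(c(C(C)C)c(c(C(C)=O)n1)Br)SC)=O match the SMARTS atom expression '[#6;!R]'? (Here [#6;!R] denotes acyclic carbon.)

6

The query [#6;!R] means: carbon not in any ring.
Check the 18 heavy atoms by environment: 1× n (aromatic, in 6-ring) → no; 5× c (aromatic, in 6-ring) → no; 6× C (acyclic) → match; 2× O (acyclic) → no; 1× N (charge +1, acyclic) → no; 1× O (charge -1, acyclic) → no; 1× S (acyclic) → no; 1× Br (acyclic) → no.
That gives 6 matching atoms.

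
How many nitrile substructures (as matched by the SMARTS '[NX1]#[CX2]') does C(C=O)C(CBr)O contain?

0

[NX1]#[CX2] is the SMARTS for a nitrile: a nitrogen triple-bonded to a two-connected carbon.
No fragment in the molecule satisfies every constraint, giving 0 matches.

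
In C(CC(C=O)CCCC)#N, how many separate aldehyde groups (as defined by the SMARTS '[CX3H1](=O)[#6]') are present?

1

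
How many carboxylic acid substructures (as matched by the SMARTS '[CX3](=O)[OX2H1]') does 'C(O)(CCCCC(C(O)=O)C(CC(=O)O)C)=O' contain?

3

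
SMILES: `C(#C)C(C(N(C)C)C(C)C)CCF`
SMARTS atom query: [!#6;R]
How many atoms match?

0

The query [!#6;R] means: non-carbon atom that is part of a ring.
Check the 13 heavy atoms by environment: 11× C (acyclic) → no; 1× N (acyclic) → no; 1× F (acyclic) → no.
No environment satisfies the query, so 0 matching atoms.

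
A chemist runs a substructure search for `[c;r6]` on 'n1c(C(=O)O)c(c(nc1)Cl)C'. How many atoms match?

4

Check the 11 heavy atoms by environment: 2× n (aromatic, in 6-ring) → no; 4× c (aromatic, in 6-ring) → match; 1× Cl (acyclic) → no; 2× C (acyclic) → no; 2× O (acyclic) → no.
That gives 4 matching atoms.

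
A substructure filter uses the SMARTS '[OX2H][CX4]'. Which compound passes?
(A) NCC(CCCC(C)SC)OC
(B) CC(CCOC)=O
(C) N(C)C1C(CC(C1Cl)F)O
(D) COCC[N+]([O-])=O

C

[OX2H][CX4] describes a hydroxyl oxygen bound to an sp3 (X4) carbon (an aliphatic alcohol).
(A) has a methoxy ether (-OCH3) but the oxygen has H0 (ether), not H1.
(B) has a methoxy ether (-OCH3) but the oxygen has H0 (ether), not H1.
(C) contains a hydroxyl group (-OH), which satisfies every atom and bond constraint.
(D) has a methoxy ether (-OCH3) but the oxygen has H0 (ether), not H1.
So the answer is (C).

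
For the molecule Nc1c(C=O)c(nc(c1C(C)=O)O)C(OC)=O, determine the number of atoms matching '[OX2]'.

2

Check the 17 heavy atoms by environment: 1× n (aromatic, X2) → no; 5× c (aromatic, X3) → no; 2× O (X2) → match; 3× C (X3) → no; 3× O (X1) → no; 2× C (X4) → no; 1× N (X3) → no.
That gives 2 matching atoms.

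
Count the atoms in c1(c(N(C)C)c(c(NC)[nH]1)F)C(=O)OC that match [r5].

5

The query [r5] means: r5 matches atoms in a five-membered ring.
Check the 15 heavy atoms by environment: 1× n (aromatic, in 5-ring) → match; 4× c (aromatic, in 5-ring) → match; 1× F (acyclic) → no; 2× N (acyclic) → no; 5× C (acyclic) → no; 2× O (acyclic) → no.
Summing the matching environments: 1 + 4 = 5 matching atoms.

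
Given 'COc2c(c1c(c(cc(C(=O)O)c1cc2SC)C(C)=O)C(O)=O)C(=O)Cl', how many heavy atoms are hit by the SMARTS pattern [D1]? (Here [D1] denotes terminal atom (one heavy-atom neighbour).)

10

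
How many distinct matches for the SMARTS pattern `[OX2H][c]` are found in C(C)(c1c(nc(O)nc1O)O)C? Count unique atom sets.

3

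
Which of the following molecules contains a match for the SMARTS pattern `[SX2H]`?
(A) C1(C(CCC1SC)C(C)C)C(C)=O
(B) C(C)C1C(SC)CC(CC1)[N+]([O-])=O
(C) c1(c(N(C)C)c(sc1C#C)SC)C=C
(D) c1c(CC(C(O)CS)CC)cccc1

D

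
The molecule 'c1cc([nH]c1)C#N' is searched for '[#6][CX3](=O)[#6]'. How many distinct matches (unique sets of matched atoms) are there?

[#6][CX3](=O)[#6] is the SMARTS for a ketone: a carbonyl carbon (no H) flanked by two carbons.
No fragment in the molecule satisfies every constraint, giving 0 matches.

0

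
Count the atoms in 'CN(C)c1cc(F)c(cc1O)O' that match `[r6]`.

6

Check the 12 heavy atoms by environment: 6× c (aromatic, in 6-ring) → match; 2× O (acyclic) → no; 1× F (acyclic) → no; 1× N (acyclic) → no; 2× C (acyclic) → no.
That gives 6 matching atoms.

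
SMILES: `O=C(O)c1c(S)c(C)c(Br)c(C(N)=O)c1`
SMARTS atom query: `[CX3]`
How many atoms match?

2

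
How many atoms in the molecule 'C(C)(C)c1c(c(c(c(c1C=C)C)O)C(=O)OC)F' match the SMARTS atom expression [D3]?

8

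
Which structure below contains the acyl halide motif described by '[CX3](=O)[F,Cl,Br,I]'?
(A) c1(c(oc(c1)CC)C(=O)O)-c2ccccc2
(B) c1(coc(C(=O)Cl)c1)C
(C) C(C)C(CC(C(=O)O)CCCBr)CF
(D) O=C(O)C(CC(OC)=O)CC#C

B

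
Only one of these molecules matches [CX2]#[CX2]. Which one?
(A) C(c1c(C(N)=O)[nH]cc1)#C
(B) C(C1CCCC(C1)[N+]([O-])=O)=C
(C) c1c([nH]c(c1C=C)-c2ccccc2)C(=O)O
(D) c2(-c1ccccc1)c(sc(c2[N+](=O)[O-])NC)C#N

[CX2]#[CX2] describes a carbon-carbon triple bond (an alkyne).
(A) contains an ethynyl group (-C#CH), which satisfies every atom and bond constraint.
(B) has a vinyl group (-CH=CH2) but the C=C is a double bond; both carbons are CX3, not CX2.
(C) has a vinyl group (-CH=CH2) but the C=C is a double bond; both carbons are CX3, not CX2.
(D) has a nitrile (-C#N) but the triple bond is C#N, not C#C.
So the answer is (A).

A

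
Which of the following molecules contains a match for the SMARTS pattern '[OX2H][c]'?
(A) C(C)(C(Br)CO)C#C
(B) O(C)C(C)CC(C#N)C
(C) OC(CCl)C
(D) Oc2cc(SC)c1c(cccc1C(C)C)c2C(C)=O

[OX2H][c] describes a hydroxyl oxygen attached to an aromatic carbon (a phenol).
(A) has a hydroxyl group (-OH) but the -OH is on an aliphatic carbon, not an aromatic c.
(B) has a methoxy ether (-OCH3) but the oxygen has H0, not H1.
(C) has a hydroxyl group (-OH) but the -OH is on an aliphatic carbon, not an aromatic c.
(D) contains a hydroxyl group (-OH), which satisfies every atom and bond constraint.
So the answer is (D).

D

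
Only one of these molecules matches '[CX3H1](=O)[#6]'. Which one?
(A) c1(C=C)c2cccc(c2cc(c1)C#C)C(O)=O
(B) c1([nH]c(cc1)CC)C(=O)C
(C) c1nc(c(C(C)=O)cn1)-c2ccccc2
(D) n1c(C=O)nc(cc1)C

D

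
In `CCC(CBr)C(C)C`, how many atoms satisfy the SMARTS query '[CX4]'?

7

The query [CX4] means: C with X4: aliphatic carbon with exactly 4 total connections (bonds + H).
Check the 8 heavy atoms by environment: 7× C (X4) → match; 1× Br (X1) → no.
That gives 7 matching atoms.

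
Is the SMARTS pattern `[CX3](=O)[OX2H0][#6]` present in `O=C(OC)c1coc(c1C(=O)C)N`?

The pattern [CX3](=O)[OX2H0][#6] describes a carbonyl carbon bonded to an oxygen that is itself bonded to carbon (no H on that O) — an ester.
The molecule carries a methyl-ester group (-C(=O)OCH3), whose atoms satisfy every constraint of the query, so the pattern matches.

Yes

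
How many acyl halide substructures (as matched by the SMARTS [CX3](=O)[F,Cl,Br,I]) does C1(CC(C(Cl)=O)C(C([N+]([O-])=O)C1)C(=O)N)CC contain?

1

[CX3](=O)[F,Cl,Br,I] is the SMARTS for an acyl halide: a carbonyl carbon bonded to a halogen.
Exactly one fragment in the molecule meets all constraints, giving 1 match.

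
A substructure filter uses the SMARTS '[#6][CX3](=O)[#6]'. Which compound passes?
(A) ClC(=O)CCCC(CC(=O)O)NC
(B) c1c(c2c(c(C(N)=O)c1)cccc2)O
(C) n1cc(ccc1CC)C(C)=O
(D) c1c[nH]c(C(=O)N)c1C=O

C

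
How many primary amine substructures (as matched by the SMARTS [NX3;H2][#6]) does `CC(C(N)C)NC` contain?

1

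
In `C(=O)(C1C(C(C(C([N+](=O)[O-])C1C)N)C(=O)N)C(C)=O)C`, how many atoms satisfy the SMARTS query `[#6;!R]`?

The query [#6;!R] means: carbon not in any ring.
Check the 20 heavy atoms by environment: 6× C (in 6-ring) → no; 2× N (acyclic) → no; 6× C (acyclic) → match; 4× O (acyclic) → no; 1× N (charge +1, acyclic) → no; 1× O (charge -1, acyclic) → no.
That gives 6 matching atoms.

6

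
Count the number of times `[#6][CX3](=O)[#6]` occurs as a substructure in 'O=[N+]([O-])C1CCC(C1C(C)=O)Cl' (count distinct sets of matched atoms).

1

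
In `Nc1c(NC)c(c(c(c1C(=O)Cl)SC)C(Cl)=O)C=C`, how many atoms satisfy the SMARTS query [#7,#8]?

4

The query [#7,#8] means: nitrogen or oxygen (comma = OR).
Check the 19 heavy atoms by environment: 6× c (aromatic) → no; 6× C → no; 2× O → match; 2× Cl → no; 2× N → match; 1× S → no.
Summing the matching environments: 2 + 2 = 4 matching atoms.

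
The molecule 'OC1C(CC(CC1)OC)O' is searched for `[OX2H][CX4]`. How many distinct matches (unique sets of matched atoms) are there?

2

[OX2H][CX4] is the SMARTS for an aliphatic alcohol: a hydroxyl oxygen bound to an sp3 (X4) carbon.
The molecule carries 2 separate instances of a hydroxyl group (-OH) meeting every constraint; each maps to a distinct set of atoms, giving 2 matches.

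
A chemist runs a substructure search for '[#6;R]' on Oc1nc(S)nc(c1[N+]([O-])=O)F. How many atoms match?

Check the 12 heavy atoms by environment: 2× n (aromatic, in 6-ring) → no; 4× c (aromatic, in 6-ring) → match; 1× S (acyclic) → no; 2× O (acyclic) → no; 1× N (charge +1, acyclic) → no; 1× O (charge -1, acyclic) → no; 1× F (acyclic) → no.
That gives 4 matching atoms.

4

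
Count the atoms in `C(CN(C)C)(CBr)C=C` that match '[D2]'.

3

The query [D2] means: atom with exactly two heavy-atom neighbours.
Check the 9 heavy atoms by environment: 3× C (D2) → match; 1× C (D3) → no; 3× C (D1) → no; 1× N (D3) → no; 1× Br (D1) → no.
That gives 3 matching atoms.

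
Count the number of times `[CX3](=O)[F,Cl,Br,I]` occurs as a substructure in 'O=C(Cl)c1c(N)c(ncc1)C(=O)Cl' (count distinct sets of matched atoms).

2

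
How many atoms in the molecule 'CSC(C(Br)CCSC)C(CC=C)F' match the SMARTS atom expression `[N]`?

0

The query [N] means: uppercase N matches aliphatic (non-aromatic) nitrogen only.
Check the 14 heavy atoms by environment: 10× C → no; 2× S → no; 1× Br → no; 1× F → no.
No environment satisfies the query, so 0 matching atoms.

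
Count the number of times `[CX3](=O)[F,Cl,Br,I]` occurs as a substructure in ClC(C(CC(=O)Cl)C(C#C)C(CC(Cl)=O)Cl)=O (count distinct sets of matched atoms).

3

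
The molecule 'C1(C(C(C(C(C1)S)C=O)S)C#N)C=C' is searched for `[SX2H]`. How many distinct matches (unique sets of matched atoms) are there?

2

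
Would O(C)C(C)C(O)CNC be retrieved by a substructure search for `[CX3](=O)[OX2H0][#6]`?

No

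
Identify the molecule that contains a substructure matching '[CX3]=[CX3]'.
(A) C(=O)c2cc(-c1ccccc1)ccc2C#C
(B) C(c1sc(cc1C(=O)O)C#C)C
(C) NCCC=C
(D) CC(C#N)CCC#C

C

[CX3]=[CX3] describes a non-aromatic C=C double bond between two sp2 carbons (an alkene).
(A) has an ethynyl group (-C#CH) but the C-C bond is a triple bond, not a double bond.
(B) has an ethynyl group (-C#CH) but the C-C bond is a triple bond, not a double bond.
(C) contains a vinyl group (-CH=CH2), which satisfies every atom and bond constraint.
(D) has an ethynyl group (-C#CH) but the C-C bond is a triple bond, not a double bond.
So the answer is (C).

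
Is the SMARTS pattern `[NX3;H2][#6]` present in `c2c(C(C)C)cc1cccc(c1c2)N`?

The pattern [NX3;H2][#6] describes a trivalent nitrogen with two H attached to carbon — a primary amine.
The molecule carries a primary amino group (-NH2), whose atoms satisfy every constraint of the query, so the pattern matches.

Yes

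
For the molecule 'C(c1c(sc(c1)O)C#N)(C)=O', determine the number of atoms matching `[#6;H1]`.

1

Check the 11 heavy atoms by environment: 1× s (aromatic, H0) → no; 3× c (aromatic, H0) → no; 1× c (aromatic, H1) → match; 2× C (H0) → no; 1× O (H0) → no; 1× C (H3) → no; 1× O (H1) → no; 1× N (H0) → no.
That gives 1 matching atom.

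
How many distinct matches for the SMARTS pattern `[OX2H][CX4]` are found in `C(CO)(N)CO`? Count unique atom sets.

[OX2H][CX4] is the SMARTS for an aliphatic alcohol: a hydroxyl oxygen bound to an sp3 (X4) carbon.
The molecule carries 2 separate instances of a hydroxyl group (-OH) meeting every constraint; each maps to a distinct set of atoms, giving 2 matches.

2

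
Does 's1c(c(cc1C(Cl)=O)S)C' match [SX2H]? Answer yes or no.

The pattern [SX2H] describes an aliphatic sulfur with two connections, one being H — a thiol.
The molecule carries a thiol (-SH), whose atoms satisfy every constraint of the query, so the pattern matches.

Yes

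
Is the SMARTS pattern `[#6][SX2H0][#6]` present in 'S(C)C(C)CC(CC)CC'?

The pattern [#6][SX2H0][#6] describes an aliphatic sulfur bridging two carbons with no H on the sulfur — a thioether.
The molecule carries a methylthio ether (-SCH3), whose atoms satisfy every constraint of the query, so the pattern matches.

Yes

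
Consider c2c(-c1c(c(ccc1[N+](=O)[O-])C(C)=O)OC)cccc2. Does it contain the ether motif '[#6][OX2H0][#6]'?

The pattern [#6][OX2H0][#6] describes an aliphatic oxygen bridging two carbons with no H on the oxygen — an ether.
The molecule carries a methoxy ether (-OCH3), whose atoms satisfy every constraint of the query, so the pattern matches.

Yes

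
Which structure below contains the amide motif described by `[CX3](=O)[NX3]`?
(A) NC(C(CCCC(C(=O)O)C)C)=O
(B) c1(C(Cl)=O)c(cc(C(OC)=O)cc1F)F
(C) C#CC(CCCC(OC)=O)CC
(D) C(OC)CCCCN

A

[CX3](=O)[NX3] describes a carbonyl carbon bonded to a trivalent nitrogen (an amide).
(A) contains a primary amide (-C(=O)NH2), which satisfies every atom and bond constraint.
(B) has a methyl-ester group (-C(=O)OCH3) but the carbonyl is bonded to O, not to an NX3 nitrogen.
(C) has a methyl-ester group (-C(=O)OCH3) but the carbonyl is bonded to O, not to an NX3 nitrogen.
(D) has a primary amino group (-NH2) but the -NH2 is not attached to a carbonyl carbon.
So the answer is (A).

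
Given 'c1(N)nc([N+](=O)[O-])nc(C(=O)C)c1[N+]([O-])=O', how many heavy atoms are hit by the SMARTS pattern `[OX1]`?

5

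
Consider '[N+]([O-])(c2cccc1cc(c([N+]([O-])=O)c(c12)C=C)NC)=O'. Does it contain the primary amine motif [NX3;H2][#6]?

No

The pattern [NX3;H2][#6] describes a trivalent nitrogen with two H attached to carbon — a primary amine.
The closest candidate here is a nitro group (-[N+](=O)[O-]), but the nitrogen is [N+] with no H, not NX3H2. No other fragment satisfies the full query, so there is no match.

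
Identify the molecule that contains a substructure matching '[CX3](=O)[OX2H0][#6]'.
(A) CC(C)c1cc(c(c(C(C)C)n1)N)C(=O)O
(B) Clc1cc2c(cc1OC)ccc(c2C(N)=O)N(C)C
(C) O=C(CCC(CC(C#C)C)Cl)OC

C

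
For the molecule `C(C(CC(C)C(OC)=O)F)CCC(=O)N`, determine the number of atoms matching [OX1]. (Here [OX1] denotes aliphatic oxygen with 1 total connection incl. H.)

2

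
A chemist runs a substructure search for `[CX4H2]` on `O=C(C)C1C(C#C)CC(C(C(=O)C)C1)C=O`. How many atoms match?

2

The query [CX4H2] means: sp3 carbon (X4) with exactly two hydrogens.
Check the 16 heavy atoms by environment: 4× C (H1, X4) → no; 2× C (H2, X4) → match; 1× C (H0, X2) → no; 1× C (H1, X2) → no; 2× C (H0, X3) → no; 3× O (H0, X1) → no; 2× C (H3, X4) → no; 1× C (H1, X3) → no.
That gives 2 matching atoms.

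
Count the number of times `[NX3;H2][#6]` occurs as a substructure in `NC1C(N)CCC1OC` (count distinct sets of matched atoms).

[NX3;H2][#6] is the SMARTS for a primary amine: a trivalent nitrogen with two H attached to carbon.
The molecule carries 2 separate instances of a primary amino group (-NH2) meeting every constraint; each maps to a distinct set of atoms, giving 2 matches.

2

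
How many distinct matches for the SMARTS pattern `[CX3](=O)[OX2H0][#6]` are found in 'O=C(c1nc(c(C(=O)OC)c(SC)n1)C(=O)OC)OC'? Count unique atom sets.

3

[CX3](=O)[OX2H0][#6] is the SMARTS for an ester: a carbonyl carbon bonded to an oxygen that is itself bonded to carbon (no H on that O).
The molecule carries 3 separate instances of a methyl-ester group (-C(=O)OCH3) meeting every constraint; each maps to a distinct set of atoms, giving 3 matches.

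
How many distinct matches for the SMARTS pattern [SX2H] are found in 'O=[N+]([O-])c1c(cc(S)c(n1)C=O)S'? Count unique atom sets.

2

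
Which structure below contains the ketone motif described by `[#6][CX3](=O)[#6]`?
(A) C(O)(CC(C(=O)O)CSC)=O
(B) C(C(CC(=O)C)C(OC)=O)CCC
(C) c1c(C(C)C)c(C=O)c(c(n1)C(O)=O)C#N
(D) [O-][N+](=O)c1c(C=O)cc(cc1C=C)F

[#6][CX3](=O)[#6] describes a carbonyl carbon (no H) flanked by two carbons (a ketone).
(A) has a carboxylic acid group (-C(=O)OH) but one neighbour of the carbonyl carbon is O, not C.
(B) contains an acetyl/ketone group (-C(=O)CH3), which satisfies every atom and bond constraint.
(C) has an aldehyde (-CHO) but the carbonyl carbon has H1, so it is not flanked by two carbons.
(D) has an aldehyde (-CHO) but the carbonyl carbon has H1, so it is not flanked by two carbons.
So the answer is (B).

B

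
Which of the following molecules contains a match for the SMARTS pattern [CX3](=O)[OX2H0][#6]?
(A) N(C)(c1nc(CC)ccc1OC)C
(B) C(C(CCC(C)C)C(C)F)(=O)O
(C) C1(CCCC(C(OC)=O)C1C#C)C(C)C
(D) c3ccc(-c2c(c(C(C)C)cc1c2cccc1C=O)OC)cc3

C

[CX3](=O)[OX2H0][#6] describes a carbonyl carbon bonded to an oxygen that is itself bonded to carbon (no H on that O) (an ester).
(A) has a methoxy ether (-OCH3) but the ether oxygen is not adjacent to a C=O carbon.
(B) has a carboxylic acid group (-C(=O)OH) but the singly-bonded O carries H (OX2H1, not H0).
(C) contains a methyl-ester group (-C(=O)OCH3), which satisfies every atom and bond constraint.
(D) has a methoxy ether (-OCH3) but the ether oxygen is not adjacent to a C=O carbon.
So the answer is (C).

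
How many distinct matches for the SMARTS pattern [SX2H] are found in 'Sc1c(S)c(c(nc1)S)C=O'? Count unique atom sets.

[SX2H] is the SMARTS for a thiol: an aliphatic sulfur with two connections, one being H.
The molecule carries 3 separate instances of a thiol (-SH) meeting every constraint; each maps to a distinct set of atoms, giving 3 matches.

3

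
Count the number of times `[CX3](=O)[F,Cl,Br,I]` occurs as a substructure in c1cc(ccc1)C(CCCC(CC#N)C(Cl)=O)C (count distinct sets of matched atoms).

1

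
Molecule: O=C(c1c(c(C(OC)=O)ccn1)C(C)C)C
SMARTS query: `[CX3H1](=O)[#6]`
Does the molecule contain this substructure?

No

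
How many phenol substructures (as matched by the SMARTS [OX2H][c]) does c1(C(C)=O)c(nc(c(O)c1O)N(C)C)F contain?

[OX2H][c] is the SMARTS for a phenol: a hydroxyl oxygen attached to an aromatic carbon.
The molecule carries 2 separate instances of a hydroxyl group (-OH) meeting every constraint; each maps to a distinct set of atoms, giving 2 matches.

2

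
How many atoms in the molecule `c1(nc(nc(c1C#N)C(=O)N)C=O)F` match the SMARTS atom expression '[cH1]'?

0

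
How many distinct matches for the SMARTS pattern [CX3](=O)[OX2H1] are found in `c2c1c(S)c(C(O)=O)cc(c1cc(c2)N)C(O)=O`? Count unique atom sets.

2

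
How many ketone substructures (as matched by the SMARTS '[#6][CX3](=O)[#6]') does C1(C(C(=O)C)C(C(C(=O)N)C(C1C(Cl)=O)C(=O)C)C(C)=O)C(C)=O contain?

4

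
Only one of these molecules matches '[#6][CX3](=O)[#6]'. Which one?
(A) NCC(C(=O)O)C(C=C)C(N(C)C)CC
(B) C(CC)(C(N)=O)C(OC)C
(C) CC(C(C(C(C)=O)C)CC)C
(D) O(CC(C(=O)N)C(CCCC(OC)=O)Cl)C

[#6][CX3](=O)[#6] describes a carbonyl carbon (no H) flanked by two carbons (a ketone).
(A) has a carboxylic acid group (-C(=O)OH) but one neighbour of the carbonyl carbon is O, not C.
(B) has a primary amide (-C(=O)NH2) but one neighbour of the carbonyl carbon is N, not C.
(C) contains an acetyl/ketone group (-C(=O)CH3), which satisfies every atom and bond constraint.
(D) has a methyl-ester group (-C(=O)OCH3) but one neighbour of the carbonyl carbon is O, not C.
So the answer is (C).

C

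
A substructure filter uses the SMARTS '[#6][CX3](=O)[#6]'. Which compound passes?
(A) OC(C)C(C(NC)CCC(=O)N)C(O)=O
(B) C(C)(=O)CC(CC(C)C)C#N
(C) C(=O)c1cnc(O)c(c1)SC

[#6][CX3](=O)[#6] describes a carbonyl carbon (no H) flanked by two carbons (a ketone).
(A) has a carboxylic acid group (-C(=O)OH) but one neighbour of the carbonyl carbon is O, not C.
(B) contains an acetyl/ketone group (-C(=O)CH3), which satisfies every atom and bond constraint.
(C) has an aldehyde (-CHO) but the carbonyl carbon has H1, so it is not flanked by two carbons.
So the answer is (B).

B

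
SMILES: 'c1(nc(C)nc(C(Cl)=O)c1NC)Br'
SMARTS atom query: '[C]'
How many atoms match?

3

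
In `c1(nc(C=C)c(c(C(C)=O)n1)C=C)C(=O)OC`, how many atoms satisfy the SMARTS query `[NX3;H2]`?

The query [NX3;H2] means: aliphatic N with 3 total connections, two of them H — an -NH2 nitrogen (amine or amide).
Check the 17 heavy atoms by environment: 2× n (aromatic, H0, X2) → no; 4× c (aromatic, H0, X3) → no; 2× C (H1, X3) → no; 2× C (H2, X3) → no; 2× C (H0, X3) → no; 2× O (H0, X1) → no; 2× C (H3, X4) → no; 1× O (H0, X2) → no.
No environment satisfies the query, so 0 matching atoms.

0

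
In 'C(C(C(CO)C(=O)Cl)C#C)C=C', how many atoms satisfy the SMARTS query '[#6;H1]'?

The query [#6;H1] means: any carbon bearing exactly one hydrogen.
Check the 12 heavy atoms by environment: 3× C (H2) → no; 4× C (H1) → match; 2× C (H0) → no; 1× O (H0) → no; 1× Cl (H0) → no; 1× O (H1) → no.
That gives 4 matching atoms.

4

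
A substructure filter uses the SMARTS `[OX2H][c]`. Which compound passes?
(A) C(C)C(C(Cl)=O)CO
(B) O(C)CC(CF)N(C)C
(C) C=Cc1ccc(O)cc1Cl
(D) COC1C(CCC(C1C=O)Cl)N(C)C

C

[OX2H][c] describes a hydroxyl oxygen attached to an aromatic carbon (a phenol).
(A) has a hydroxyl group (-OH) but the -OH is on an aliphatic carbon, not an aromatic c.
(B) has a methoxy ether (-OCH3) but the oxygen has H0, not H1.
(C) contains a hydroxyl group (-OH), which satisfies every atom and bond constraint.
(D) has a methoxy ether (-OCH3) but the oxygen has H0, not H1.
So the answer is (C).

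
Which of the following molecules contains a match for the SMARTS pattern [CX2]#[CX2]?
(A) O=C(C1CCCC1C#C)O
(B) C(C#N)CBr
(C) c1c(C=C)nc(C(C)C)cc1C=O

[CX2]#[CX2] describes a carbon-carbon triple bond (an alkyne).
(A) contains an ethynyl group (-C#CH), which satisfies every atom and bond constraint.
(B) has a nitrile (-C#N) but the triple bond is C#N, not C#C.
(C) has a vinyl group (-CH=CH2) but the C=C is a double bond; both carbons are CX3, not CX2.
So the answer is (A).

A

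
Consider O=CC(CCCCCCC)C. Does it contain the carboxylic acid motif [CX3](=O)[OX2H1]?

No

The pattern [CX3](=O)[OX2H1] describes an sp2 carbon double-bonded to O and single-bonded to an -OH oxygen — a carboxylic acid.
The closest candidate here is an aldehyde (-CHO), but there is no singly-bonded oxygen on the carbonyl carbon. No other fragment satisfies the full query, so there is no match.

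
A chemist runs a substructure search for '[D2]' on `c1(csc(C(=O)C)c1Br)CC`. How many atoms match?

3

The query [D2] means: atom with exactly two heavy-atom neighbours.
Check the 11 heavy atoms by environment: 1× s (aromatic, D2) → match; 3× c (aromatic, D3) → no; 1× c (aromatic, D2) → match; 1× C (D2) → match; 2× C (D1) → no; 1× C (D3) → no; 1× O (D1) → no; 1× Br (D1) → no.
Summing the matching environments: 1 + 1 + 1 = 3 matching atoms.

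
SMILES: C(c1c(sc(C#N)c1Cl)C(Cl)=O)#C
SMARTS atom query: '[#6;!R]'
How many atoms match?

4

The query [#6;!R] means: carbon not in any ring.
Check the 13 heavy atoms by environment: 1× s (aromatic, in 5-ring) → no; 4× c (aromatic, in 5-ring) → no; 4× C (acyclic) → match; 2× Cl (acyclic) → no; 1× N (acyclic) → no; 1× O (acyclic) → no.
That gives 4 matching atoms.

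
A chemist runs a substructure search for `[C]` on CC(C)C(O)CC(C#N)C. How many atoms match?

8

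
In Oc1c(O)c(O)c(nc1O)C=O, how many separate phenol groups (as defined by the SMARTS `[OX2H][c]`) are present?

4

[OX2H][c] is the SMARTS for a phenol: a hydroxyl oxygen attached to an aromatic carbon.
The molecule carries 4 separate instances of a hydroxyl group (-OH) meeting every constraint; each maps to a distinct set of atoms, giving 4 matches.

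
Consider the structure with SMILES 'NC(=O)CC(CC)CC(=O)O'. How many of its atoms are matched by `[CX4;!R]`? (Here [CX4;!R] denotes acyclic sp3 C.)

The query [CX4;!R] means: aliphatic carbon with four total connections, not in a ring.
Check the 11 heavy atoms by environment: 5× C (X4, acyclic) → match; 2× C (X3, acyclic) → no; 2× O (X1, acyclic) → no; 1× N (X3, acyclic) → no; 1× O (X2, acyclic) → no.
That gives 5 matching atoms.

5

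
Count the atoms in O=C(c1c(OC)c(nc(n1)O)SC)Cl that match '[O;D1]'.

2

Check the 14 heavy atoms by environment: 2× n (aromatic, D2) → no; 4× c (aromatic, D3) → no; 1× C (D3) → no; 2× O (D1) → match; 1× Cl (D1) → no; 1× O (D2) → no; 2× C (D1) → no; 1× S (D2) → no.
That gives 2 matching atoms.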